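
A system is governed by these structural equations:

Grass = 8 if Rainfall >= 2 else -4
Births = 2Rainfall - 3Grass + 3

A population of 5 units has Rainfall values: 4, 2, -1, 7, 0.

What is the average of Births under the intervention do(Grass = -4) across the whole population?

19.8

Every unit gets Grass=-4 under the intervention. Births values become 23, 19, 13, 29, 15; E[Births|do(Grass=-4)] = 19.8.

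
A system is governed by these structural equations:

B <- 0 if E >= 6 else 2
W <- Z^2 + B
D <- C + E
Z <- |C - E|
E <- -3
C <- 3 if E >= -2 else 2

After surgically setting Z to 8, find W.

The intervention breaks the incoming arrows to Z: Z <- |C - E| no longer applies, and Z = 8.
B = 0 if E >= 6 else 2  [with E=-3]  = 2
W = Z^2 + B  [with Z=8, B=2]  = 66

66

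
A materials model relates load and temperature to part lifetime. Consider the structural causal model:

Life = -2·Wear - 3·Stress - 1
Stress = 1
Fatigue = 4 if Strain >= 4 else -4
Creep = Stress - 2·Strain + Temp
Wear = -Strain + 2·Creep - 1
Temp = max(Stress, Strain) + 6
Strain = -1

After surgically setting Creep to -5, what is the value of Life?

16

The intervention breaks the incoming arrows to Creep: Creep = Stress - 2·Strain + Temp no longer applies, and Creep = -5.
Wear = -Strain + 2·Creep - 1  [with Strain=-1, Creep=-5]  = -10
Life = -2·Wear - 3·Stress - 1  [with Wear=-10, Stress=1]  = 16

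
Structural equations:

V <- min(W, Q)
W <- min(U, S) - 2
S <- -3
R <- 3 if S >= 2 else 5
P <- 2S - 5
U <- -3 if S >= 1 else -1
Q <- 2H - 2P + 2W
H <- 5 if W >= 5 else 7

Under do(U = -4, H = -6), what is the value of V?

Setting U = -4, H = -6 by intervention discards those variables' equations.
P = 2S - 5  [with S=-3]  = -11
W = min(U, S) - 2  [with U=-4, S=-3]  = -6
Q = 2H - 2P + 2W  [with H=-6, P=-11, W=-6]  = -2
V = min(W, Q)  [with W=-6, Q=-2]  = -6

-6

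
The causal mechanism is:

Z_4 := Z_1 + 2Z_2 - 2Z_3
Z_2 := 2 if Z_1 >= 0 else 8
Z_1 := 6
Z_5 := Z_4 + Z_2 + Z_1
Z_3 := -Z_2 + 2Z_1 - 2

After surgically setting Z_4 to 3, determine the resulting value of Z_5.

Intervening sets Z_4 = 3 and removes its equation (Z_4 := Z_1 + 2Z_2 - 2Z_3).
Z_2 = 2 if Z_1 >= 0 else 8  [with Z_1=6]  = 2
Z_5 = Z_4 + Z_2 + Z_1  [with Z_4=3, Z_2=2, Z_1=6]  = 11

11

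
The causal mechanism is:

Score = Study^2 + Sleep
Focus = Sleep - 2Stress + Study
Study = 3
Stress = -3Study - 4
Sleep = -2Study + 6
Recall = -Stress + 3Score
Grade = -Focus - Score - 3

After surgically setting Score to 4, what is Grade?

Under do(Score=4), the mechanism Score = Study^2 + Sleep is discarded; Score is fixed at 4.
Sleep = -2Study + 6  [with Study=3]  = 0
Stress = -3Study - 4  [with Study=3]  = -13
Focus = Sleep - 2Stress + Study  [with Sleep=0, Stress=-13, Study=3]  = 29
Grade = -Focus - Score - 3  [with Focus=29, Score=4]  = -36

-36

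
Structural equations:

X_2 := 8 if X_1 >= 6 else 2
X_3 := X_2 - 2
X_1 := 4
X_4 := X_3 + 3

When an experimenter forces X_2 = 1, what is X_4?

2

Under do(X_2=1), the mechanism X_2 := 8 if X_1 >= 6 else 2 is discarded; X_2 is fixed at 1.
X_3 = X_2 - 2  [with X_2=1]  = -1
X_4 = X_3 + 3  [with X_3=-1]  = 2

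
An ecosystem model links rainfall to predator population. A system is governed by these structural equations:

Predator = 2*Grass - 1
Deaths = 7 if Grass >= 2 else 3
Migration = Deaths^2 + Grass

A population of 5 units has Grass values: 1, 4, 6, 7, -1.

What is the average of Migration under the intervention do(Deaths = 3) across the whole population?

12.4

Every unit gets Deaths=3 under the intervention. Migration values become 10, 13, 15, 16, 8; E[Migration|do(Deaths=3)] = 12.4.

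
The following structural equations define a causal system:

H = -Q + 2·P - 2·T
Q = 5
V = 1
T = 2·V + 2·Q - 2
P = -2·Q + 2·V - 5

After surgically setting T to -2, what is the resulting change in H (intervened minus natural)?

do(T=-2) replaces the equation T = 2·V + 2·Q - 2 with the constant T = -2.
P = -2·Q + 2·V - 5  [with Q=5, V=1]  = -13
H = -Q + 2·P - 2·T  [with Q=5, P=-13, T=-2]  = -27
Without intervention: T = 2·V + 2·Q - 2  [with V=1, Q=5]  = 10; P = -2·Q + 2·V - 5  [with Q=5, V=1]  = -13; H = -Q + 2·P - 2·T  [with Q=5, P=-13, T=10]  = -51.
Change = -27 − (-51) = 24.

24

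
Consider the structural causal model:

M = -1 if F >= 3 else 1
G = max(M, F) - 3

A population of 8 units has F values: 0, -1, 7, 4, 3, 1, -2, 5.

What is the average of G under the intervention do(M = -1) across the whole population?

-0.75

The intervention sets M=-1 in all 8 units regardless of F. Recomputing G per unit gives -3, -4, 4, 1, 0, -2, -4, 2; average -0.75.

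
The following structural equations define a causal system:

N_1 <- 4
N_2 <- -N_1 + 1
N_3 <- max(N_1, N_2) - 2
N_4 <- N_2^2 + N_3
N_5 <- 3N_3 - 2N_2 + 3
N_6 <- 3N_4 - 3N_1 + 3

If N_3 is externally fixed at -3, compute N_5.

0

do(N_3=-3) replaces the equation N_3 <- max(N_1, N_2) - 2 with the constant N_3 = -3.
N_2 = -N_1 + 1  [with N_1=4]  = -3
N_5 = 3N_3 - 2N_2 + 3  [with N_3=-3, N_2=-3]  = 0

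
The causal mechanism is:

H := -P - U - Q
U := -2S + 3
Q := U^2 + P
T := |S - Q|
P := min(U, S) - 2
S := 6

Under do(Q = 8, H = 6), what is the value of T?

Setting Q = 8, H = 6 by intervention discards those variables' equations.
T = |S - Q|  [with S=6, Q=8]  = 2

2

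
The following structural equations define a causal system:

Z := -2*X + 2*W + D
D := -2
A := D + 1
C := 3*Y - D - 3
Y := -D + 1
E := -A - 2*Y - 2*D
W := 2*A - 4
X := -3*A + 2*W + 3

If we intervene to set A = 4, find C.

8

The intervention breaks the incoming arrows to A: A := D + 1 no longer applies, and A = 4.
C is not downstream of the intervention, so its value is determined by the original equations.
Y = -D + 1  [with D=-2]  = 3
C = 3*Y - D - 3  [with Y=3, D=-2]  = 8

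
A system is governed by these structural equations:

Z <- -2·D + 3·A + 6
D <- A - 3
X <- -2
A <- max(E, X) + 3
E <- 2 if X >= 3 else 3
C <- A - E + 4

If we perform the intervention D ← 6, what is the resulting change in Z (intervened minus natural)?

The intervention breaks the incoming arrows to D: D <- A - 3 no longer applies, and D = 6.
E = 2 if X >= 3 else 3  [with X=-2]  = 3
A = max(E, X) + 3  [with E=3, X=-2]  = 6
Z = -2·D + 3·A + 6  [with D=6, A=6]  = 12
Without intervention: E = 2 if X >= 3 else 3  [with X=-2]  = 3; A = max(E, X) + 3  [with E=3, X=-2]  = 6; D = A - 3  [with A=6]  = 3; Z = -2·D + 3·A + 6  [with D=3, A=6]  = 18.
Change = 12 − 18 = -6.

-6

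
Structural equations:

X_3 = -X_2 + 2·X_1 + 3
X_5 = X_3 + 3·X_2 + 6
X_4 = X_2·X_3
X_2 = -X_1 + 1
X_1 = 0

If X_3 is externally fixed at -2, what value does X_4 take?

-2

The intervention breaks the incoming arrows to X_3: X_3 = -X_2 + 2·X_1 + 3 no longer applies, and X_3 = -2.
X_2 = -X_1 + 1  [with X_1=0]  = 1
X_4 = X_2·X_3  [with X_2=1, X_3=-2]  = -2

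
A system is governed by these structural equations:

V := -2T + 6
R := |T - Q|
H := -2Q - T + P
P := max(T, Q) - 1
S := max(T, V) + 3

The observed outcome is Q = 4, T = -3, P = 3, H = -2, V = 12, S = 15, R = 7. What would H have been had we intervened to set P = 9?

4

The intervention breaks the incoming arrows to P: P := max(T, Q) - 1 no longer applies, and P = 9.
H = -2Q - T + P  [with Q=4, T=-3, P=9]  = 4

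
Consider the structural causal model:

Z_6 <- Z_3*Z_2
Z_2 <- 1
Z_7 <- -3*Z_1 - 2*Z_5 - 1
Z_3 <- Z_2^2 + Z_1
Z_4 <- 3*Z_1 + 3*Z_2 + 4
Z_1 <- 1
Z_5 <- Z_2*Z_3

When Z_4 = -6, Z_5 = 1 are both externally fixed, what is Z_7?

Under do(Z_4 = -6, Z_5 = 1), each intervened variable's structural equation is replaced by its fixed value.
Z_7 = -3*Z_1 - 2*Z_5 - 1  [with Z_1=1, Z_5=1]  = -6

-6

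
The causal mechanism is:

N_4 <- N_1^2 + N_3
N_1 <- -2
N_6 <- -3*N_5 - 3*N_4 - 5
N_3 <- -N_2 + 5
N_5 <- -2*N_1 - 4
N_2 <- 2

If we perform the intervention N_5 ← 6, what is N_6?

-44

The intervention breaks the incoming arrows to N_5: N_5 <- -2*N_1 - 4 no longer applies, and N_5 = 6.
N_3 = -N_2 + 5  [with N_2=2]  = 3
N_4 = N_1^2 + N_3  [with N_1=-2, N_3=3]  = 7
N_6 = -3*N_5 - 3*N_4 - 5  [with N_5=6, N_4=7]  = -44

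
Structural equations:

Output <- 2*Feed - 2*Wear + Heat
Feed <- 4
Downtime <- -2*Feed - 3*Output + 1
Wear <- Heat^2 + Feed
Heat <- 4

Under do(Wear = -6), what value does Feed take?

4

Under do(Wear=-6), the mechanism Wear <- Heat^2 + Feed is discarded; Wear is fixed at -6.
Feed is not downstream of the intervention, so its value is determined by the original equations.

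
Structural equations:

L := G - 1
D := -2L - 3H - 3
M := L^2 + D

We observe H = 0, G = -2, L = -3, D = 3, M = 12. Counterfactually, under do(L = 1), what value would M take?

do(L=1) replaces the equation L := G - 1 with the constant L = 1.
D = -2L - 3H - 3  [with L=1, H=0]  = -5
M = L^2 + D  [with L=1, D=-5]  = -4

-4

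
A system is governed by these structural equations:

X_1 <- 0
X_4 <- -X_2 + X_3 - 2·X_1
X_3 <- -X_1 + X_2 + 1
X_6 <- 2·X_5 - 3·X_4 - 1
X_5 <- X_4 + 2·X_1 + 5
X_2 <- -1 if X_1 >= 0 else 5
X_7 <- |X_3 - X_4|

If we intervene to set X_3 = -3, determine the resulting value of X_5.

do(X_3=-3) replaces the equation X_3 <- -X_1 + X_2 + 1 with the constant X_3 = -3.
X_2 = -1 if X_1 >= 0 else 5  [with X_1=0]  = -1
X_4 = -X_2 + X_3 - 2·X_1  [with X_2=-1, X_3=-3, X_1=0]  = -2
X_5 = X_4 + 2·X_1 + 5  [with X_4=-2, X_1=0]  = 3

3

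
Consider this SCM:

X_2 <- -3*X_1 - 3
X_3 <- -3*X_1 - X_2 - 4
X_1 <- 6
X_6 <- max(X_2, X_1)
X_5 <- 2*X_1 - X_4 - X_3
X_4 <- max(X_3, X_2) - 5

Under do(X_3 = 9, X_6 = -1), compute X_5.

The joint intervention fixes X_3 = 9, X_6 = -1, removing each variable's own equation.
X_2 = -3*X_1 - 3  [with X_1=6]  = -21
X_4 = max(X_3, X_2) - 5  [with X_3=9, X_2=-21]  = 4
X_5 = 2*X_1 - X_4 - X_3  [with X_1=6, X_4=4, X_3=9]  = -1

-1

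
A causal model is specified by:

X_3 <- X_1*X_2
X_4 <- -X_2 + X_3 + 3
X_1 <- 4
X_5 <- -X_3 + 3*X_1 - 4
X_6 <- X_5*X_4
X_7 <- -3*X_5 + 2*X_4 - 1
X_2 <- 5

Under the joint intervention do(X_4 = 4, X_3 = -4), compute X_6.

The joint intervention fixes X_4 = 4, X_3 = -4, removing each variable's own equation.
X_5 = -X_3 + 3*X_1 - 4  [with X_3=-4, X_1=4]  = 12
X_6 = X_5*X_4  [with X_5=12, X_4=4]  = 48

48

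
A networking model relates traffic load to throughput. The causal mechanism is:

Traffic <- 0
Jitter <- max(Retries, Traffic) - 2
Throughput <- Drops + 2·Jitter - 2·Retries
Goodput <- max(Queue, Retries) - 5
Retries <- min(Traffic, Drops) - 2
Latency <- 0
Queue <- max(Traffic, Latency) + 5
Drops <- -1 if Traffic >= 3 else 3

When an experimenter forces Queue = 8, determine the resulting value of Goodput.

3

The intervention breaks the incoming arrows to Queue: Queue <- max(Traffic, Latency) + 5 no longer applies, and Queue = 8.
Drops = -1 if Traffic >= 3 else 3  [with Traffic=0]  = 3
Retries = min(Traffic, Drops) - 2  [with Traffic=0, Drops=3]  = -2
Goodput = max(Queue, Retries) - 5  [with Queue=8, Retries=-2]  = 3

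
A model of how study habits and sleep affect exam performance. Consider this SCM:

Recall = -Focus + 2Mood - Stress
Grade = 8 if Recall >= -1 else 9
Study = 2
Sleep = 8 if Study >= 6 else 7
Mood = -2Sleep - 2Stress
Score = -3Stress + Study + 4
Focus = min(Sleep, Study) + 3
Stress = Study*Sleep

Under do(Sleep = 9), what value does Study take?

Under do(Sleep=9), the mechanism Sleep = 8 if Study >= 6 else 7 is discarded; Sleep is fixed at 9.
Study is not downstream of the intervention, so its value is determined by the original equations.

2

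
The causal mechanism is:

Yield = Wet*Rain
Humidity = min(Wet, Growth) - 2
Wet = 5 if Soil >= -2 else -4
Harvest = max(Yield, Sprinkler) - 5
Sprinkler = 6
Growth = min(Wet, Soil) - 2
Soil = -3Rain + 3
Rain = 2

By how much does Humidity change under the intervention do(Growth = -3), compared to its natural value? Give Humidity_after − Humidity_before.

2

The intervention breaks the incoming arrows to Growth: Growth = min(Wet, Soil) - 2 no longer applies, and Growth = -3.
Soil = -3Rain + 3  [with Rain=2]  = -3
Wet = 5 if Soil >= -2 else -4  [with Soil=-3]  = -4
Humidity = min(Wet, Growth) - 2  [with Wet=-4, Growth=-3]  = -6
Without intervention: Soil = -3Rain + 3  [with Rain=2]  = -3; Wet = 5 if Soil >= -2 else -4  [with Soil=-3]  = -4; Growth = min(Wet, Soil) - 2  [with Wet=-4, Soil=-3]  = -6; Humidity = min(Wet, Growth) - 2  [with Wet=-4, Growth=-6]  = -8.
Change = -6 − (-8) = 2.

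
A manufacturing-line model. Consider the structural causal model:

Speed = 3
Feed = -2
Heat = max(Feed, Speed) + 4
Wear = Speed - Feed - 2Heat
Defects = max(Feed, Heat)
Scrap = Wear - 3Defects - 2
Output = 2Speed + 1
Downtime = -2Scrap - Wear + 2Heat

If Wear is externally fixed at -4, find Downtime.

72

do(Wear=-4) replaces the equation Wear = Speed - Feed - 2Heat with the constant Wear = -4.
Heat = max(Feed, Speed) + 4  [with Feed=-2, Speed=3]  = 7
Defects = max(Feed, Heat)  [with Feed=-2, Heat=7]  = 7
Scrap = Wear - 3Defects - 2  [with Wear=-4, Defects=7]  = -27
Downtime = -2Scrap - Wear + 2Heat  [with Scrap=-27, Wear=-4, Heat=7]  = 72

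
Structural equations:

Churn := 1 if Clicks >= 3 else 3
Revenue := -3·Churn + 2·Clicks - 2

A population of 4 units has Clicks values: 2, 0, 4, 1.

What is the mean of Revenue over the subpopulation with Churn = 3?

Observing Churn=3 restricts to units where Churn's equation naturally yields 3: Clicks ∈ {2, 0, 1}. In that subpopulation Revenue = -7, -11, -9, mean -9.

-9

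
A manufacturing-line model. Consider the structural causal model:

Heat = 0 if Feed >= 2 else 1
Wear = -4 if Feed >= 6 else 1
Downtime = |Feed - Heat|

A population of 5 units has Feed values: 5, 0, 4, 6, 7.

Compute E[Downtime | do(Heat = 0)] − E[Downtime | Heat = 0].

The intervention sets Heat=0 in all 5 units regardless of Feed. Recomputing Downtime per unit gives 5, 0, 4, 6, 7; average 4.4.
Conditioning on Heat=0 selects the 4 unit(s) with Feed ∈ {5, 4, 6, 7}. Their Downtime values: 5, 4, 6, 7. Mean = 5.5.
Difference = 4.4 − 5.5 = -1.1.

-1.1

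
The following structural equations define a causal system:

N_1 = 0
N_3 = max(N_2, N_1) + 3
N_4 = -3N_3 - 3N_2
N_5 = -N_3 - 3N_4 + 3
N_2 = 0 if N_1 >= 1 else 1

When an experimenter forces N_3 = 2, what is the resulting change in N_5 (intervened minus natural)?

-16

do(N_3=2) replaces the equation N_3 = max(N_2, N_1) + 3 with the constant N_3 = 2.
N_2 = 0 if N_1 >= 1 else 1  [with N_1=0]  = 1
N_4 = -3N_3 - 3N_2  [with N_3=2, N_2=1]  = -9
N_5 = -N_3 - 3N_4 + 3  [with N_3=2, N_4=-9]  = 28
Without intervention: N_2 = 0 if N_1 >= 1 else 1  [with N_1=0]  = 1; N_3 = max(N_2, N_1) + 3  [with N_2=1, N_1=0]  = 4; N_4 = -3N_3 - 3N_2  [with N_3=4, N_2=1]  = -15; N_5 = -N_3 - 3N_4 + 3  [with N_3=4, N_4=-15]  = 44.
Change = 28 − 44 = -16.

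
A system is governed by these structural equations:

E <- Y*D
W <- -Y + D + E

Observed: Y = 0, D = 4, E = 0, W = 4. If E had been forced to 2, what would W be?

The intervention breaks the incoming arrows to E: E <- Y*D no longer applies, and E = 2.
W = -Y + D + E  [with Y=0, D=4, E=2]  = 6

6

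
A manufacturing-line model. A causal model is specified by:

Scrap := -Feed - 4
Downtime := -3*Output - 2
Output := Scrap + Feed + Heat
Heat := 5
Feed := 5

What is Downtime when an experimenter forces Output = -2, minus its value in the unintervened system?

9

Intervening sets Output = -2 and removes its equation (Output := Scrap + Feed + Heat).
Downtime = -3*Output - 2  [with Output=-2]  = 4
Without intervention: Scrap = -Feed - 4  [with Feed=5]  = -9; Output = Scrap + Feed + Heat  [with Scrap=-9, Feed=5, Heat=5]  = 1; Downtime = -3*Output - 2  [with Output=1]  = -5.
Change = 4 − (-5) = 9.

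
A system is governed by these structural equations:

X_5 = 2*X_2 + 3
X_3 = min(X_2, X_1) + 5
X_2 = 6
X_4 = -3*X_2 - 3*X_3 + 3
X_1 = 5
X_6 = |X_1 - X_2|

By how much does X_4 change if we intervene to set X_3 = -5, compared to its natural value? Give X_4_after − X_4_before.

45

The intervention breaks the incoming arrows to X_3: X_3 = min(X_2, X_1) + 5 no longer applies, and X_3 = -5.
X_4 = -3*X_2 - 3*X_3 + 3  [with X_2=6, X_3=-5]  = 0
Without intervention: X_3 = min(X_2, X_1) + 5  [with X_2=6, X_1=5]  = 10; X_4 = -3*X_2 - 3*X_3 + 3  [with X_2=6, X_3=10]  = -45.
Change = 0 − (-45) = 45.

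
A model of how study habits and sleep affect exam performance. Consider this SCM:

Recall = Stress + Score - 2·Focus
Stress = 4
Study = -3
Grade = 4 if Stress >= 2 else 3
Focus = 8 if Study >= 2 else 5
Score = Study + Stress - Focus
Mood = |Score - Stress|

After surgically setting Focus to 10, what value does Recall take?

-25

The intervention breaks the incoming arrows to Focus: Focus = 8 if Study >= 2 else 5 no longer applies, and Focus = 10.
Score = Study + Stress - Focus  [with Study=-3, Stress=4, Focus=10]  = -9
Recall = Stress + Score - 2·Focus  [with Stress=4, Score=-9, Focus=10]  = -25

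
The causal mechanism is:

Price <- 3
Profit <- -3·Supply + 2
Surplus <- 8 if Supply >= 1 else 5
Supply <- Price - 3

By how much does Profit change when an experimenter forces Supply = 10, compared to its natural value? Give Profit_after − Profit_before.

-30

The intervention breaks the incoming arrows to Supply: Supply <- Price - 3 no longer applies, and Supply = 10.
Profit = -3·Supply + 2  [with Supply=10]  = -28
Without intervention: Supply = Price - 3  [with Price=3]  = 0; Profit = -3·Supply + 2  [with Supply=0]  = 2.
Change = -28 − 2 = -30.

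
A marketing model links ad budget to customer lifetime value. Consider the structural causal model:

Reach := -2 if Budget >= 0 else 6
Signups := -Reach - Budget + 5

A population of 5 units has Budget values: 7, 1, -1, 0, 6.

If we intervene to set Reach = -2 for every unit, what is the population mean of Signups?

The intervention sets Reach=-2 in all 5 units regardless of Budget. Recomputing Signups per unit gives 0, 6, 8, 7, 1; average 4.4.

4.4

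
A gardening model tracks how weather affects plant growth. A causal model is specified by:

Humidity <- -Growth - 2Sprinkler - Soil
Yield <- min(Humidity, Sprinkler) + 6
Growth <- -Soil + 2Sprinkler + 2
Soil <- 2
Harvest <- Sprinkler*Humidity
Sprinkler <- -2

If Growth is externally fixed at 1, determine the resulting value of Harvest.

-2

The intervention breaks the incoming arrows to Growth: Growth <- -Soil + 2Sprinkler + 2 no longer applies, and Growth = 1.
Humidity = -Growth - 2Sprinkler - Soil  [with Growth=1, Sprinkler=-2, Soil=2]  = 1
Harvest = Sprinkler*Humidity  [with Sprinkler=-2, Humidity=1]  = -2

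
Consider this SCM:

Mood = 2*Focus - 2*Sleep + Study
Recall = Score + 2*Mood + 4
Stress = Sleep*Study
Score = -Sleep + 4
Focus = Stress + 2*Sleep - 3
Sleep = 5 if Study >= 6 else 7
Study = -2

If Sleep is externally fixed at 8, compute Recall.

Under do(Sleep=8), the mechanism Sleep = 5 if Study >= 6 else 7 is discarded; Sleep is fixed at 8.
Stress = Sleep*Study  [with Sleep=8, Study=-2]  = -16
Focus = Stress + 2*Sleep - 3  [with Stress=-16, Sleep=8]  = -3
Score = -Sleep + 4  [with Sleep=8]  = -4
Mood = 2*Focus - 2*Sleep + Study  [with Focus=-3, Sleep=8, Study=-2]  = -24
Recall = Score + 2*Mood + 4  [with Score=-4, Mood=-24]  = -48

-48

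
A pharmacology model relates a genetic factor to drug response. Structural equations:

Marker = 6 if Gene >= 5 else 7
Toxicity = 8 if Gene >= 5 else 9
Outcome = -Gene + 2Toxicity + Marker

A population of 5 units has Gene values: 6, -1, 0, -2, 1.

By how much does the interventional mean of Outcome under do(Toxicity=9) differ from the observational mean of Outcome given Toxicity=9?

do(Toxicity=9) breaks Toxicity's dependence on Gene. With Toxicity=9 fixed, Outcome across the units is 18, 26, 25, 27, 24, mean 24.
Conditioning on Toxicity=9 selects the 4 unit(s) with Gene ∈ {-1, 0, -2, 1}. Their Outcome values: 26, 25, 27, 24. Mean = 25.5.
Difference = 24 − 25.5 = -1.5.

-1.5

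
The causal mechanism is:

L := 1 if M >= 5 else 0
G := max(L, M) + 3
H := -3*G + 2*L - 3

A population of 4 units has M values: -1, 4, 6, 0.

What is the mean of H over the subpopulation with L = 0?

-16

Conditioning on L=0 selects the 3 unit(s) with M ∈ {-1, 4, 0}. Their H values: -12, -24, -12. Mean = -16.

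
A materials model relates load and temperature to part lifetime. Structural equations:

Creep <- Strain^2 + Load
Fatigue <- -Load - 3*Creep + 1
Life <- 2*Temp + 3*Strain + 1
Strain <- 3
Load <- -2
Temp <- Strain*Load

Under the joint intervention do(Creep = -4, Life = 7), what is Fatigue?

Setting Creep = -4, Life = 7 by intervention discards those variables' equations.
Fatigue = -Load - 3*Creep + 1  [with Load=-2, Creep=-4]  = 15

15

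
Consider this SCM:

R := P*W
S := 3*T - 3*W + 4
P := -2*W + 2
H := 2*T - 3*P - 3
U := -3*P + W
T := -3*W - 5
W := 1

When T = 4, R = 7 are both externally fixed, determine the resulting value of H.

The joint intervention fixes T = 4, R = 7, removing each variable's own equation.
P = -2*W + 2  [with W=1]  = 0
H = 2*T - 3*P - 3  [with T=4, P=0]  = 5

5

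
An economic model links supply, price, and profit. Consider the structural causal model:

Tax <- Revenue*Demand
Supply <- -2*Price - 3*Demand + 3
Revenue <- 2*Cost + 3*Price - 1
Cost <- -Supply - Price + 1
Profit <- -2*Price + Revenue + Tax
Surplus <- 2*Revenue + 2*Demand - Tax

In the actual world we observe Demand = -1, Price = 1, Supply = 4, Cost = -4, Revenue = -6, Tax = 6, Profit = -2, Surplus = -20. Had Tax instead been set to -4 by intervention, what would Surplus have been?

-10

Intervening sets Tax = -4 and removes its equation (Tax <- Revenue*Demand).
Supply = -2*Price - 3*Demand + 3  [with Price=1, Demand=-1]  = 4
Cost = -Supply - Price + 1  [with Supply=4, Price=1]  = -4
Revenue = 2*Cost + 3*Price - 1  [with Cost=-4, Price=1]  = -6
Surplus = 2*Revenue + 2*Demand - Tax  [with Revenue=-6, Demand=-1, Tax=-4]  = -10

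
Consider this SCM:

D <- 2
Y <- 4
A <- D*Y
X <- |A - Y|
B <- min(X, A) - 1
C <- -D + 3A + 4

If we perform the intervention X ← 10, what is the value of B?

Intervening sets X = 10 and removes its equation (X <- |A - Y|).
A = D*Y  [with D=2, Y=4]  = 8
B = min(X, A) - 1  [with X=10, A=8]  = 7

7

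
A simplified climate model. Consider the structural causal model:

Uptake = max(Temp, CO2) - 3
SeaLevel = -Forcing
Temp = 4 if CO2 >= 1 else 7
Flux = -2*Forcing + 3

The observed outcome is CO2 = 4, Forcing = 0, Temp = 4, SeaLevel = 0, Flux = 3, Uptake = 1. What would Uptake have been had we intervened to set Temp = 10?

7

The intervention breaks the incoming arrows to Temp: Temp = 4 if CO2 >= 1 else 7 no longer applies, and Temp = 10.
Uptake = max(Temp, CO2) - 3  [with Temp=10, CO2=4]  = 7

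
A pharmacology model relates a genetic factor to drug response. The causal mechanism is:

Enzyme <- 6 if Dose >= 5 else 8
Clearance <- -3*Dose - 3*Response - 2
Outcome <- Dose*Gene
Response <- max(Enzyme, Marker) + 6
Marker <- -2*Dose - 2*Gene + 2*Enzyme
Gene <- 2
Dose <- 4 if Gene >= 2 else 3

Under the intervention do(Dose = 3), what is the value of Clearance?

-53

Under do(Dose=3), the mechanism Dose <- 4 if Gene >= 2 else 3 is discarded; Dose is fixed at 3.
Enzyme = 6 if Dose >= 5 else 8  [with Dose=3]  = 8
Marker = -2*Dose - 2*Gene + 2*Enzyme  [with Dose=3, Gene=2, Enzyme=8]  = 6
Response = max(Enzyme, Marker) + 6  [with Enzyme=8, Marker=6]  = 14
Clearance = -3*Dose - 3*Response - 2  [with Dose=3, Response=14]  = -53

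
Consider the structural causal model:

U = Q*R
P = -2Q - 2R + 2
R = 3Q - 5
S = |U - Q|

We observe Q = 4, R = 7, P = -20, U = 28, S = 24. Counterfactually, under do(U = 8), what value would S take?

4

Intervening sets U = 8 and removes its equation (U = Q*R).
S = |U - Q|  [with U=8, Q=4]  = 4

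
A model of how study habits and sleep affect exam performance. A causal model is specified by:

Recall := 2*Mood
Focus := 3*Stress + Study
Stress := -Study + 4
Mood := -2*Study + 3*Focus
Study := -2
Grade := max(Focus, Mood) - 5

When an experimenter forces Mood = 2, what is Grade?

11

Under do(Mood=2), the mechanism Mood := -2*Study + 3*Focus is discarded; Mood is fixed at 2.
Stress = -Study + 4  [with Study=-2]  = 6
Focus = 3*Stress + Study  [with Stress=6, Study=-2]  = 16
Grade = max(Focus, Mood) - 5  [with Focus=16, Mood=2]  = 11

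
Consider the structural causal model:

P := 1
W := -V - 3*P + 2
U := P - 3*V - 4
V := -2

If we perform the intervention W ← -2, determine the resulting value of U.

3

The intervention breaks the incoming arrows to W: W := -V - 3*P + 2 no longer applies, and W = -2.
U is not downstream of the intervention, so its value is determined by the original equations.
U = P - 3*V - 4  [with P=1, V=-2]  = 3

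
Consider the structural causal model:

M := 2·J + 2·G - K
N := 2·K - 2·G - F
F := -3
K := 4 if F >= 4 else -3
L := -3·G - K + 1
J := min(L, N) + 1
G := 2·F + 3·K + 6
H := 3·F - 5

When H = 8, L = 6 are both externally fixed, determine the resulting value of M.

Under do(H = 8, L = 6), each intervened variable's structural equation is replaced by its fixed value.
K = 4 if F >= 4 else -3  [with F=-3]  = -3
G = 2·F + 3·K + 6  [with F=-3, K=-3]  = -9
N = 2·K - 2·G - F  [with K=-3, G=-9, F=-3]  = 15
J = min(L, N) + 1  [with L=6, N=15]  = 7
M = 2·J + 2·G - K  [with J=7, G=-9, K=-3]  = -1

-1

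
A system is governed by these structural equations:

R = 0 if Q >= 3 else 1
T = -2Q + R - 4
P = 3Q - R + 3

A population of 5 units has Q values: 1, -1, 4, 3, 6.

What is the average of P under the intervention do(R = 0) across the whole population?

do(R=0) breaks R's dependence on Q. With R=0 fixed, P across the units is 6, 0, 15, 12, 21, mean 10.8.

10.8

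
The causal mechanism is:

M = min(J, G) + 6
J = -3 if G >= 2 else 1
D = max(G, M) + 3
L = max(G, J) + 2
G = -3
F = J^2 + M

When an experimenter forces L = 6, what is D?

do(L=6) replaces the equation L = max(G, J) + 2 with the constant L = 6.
D is not downstream of the intervention, so its value is determined by the original equations.
J = -3 if G >= 2 else 1  [with G=-3]  = 1
M = min(J, G) + 6  [with J=1, G=-3]  = 3
D = max(G, M) + 3  [with G=-3, M=3]  = 6

6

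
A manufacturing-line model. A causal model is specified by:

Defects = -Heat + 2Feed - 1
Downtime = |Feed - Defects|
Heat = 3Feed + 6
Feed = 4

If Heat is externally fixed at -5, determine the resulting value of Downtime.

8

Under do(Heat=-5), the mechanism Heat = 3Feed + 6 is discarded; Heat is fixed at -5.
Defects = -Heat + 2Feed - 1  [with Heat=-5, Feed=4]  = 12
Downtime = |Feed - Defects|  [with Feed=4, Defects=12]  = 8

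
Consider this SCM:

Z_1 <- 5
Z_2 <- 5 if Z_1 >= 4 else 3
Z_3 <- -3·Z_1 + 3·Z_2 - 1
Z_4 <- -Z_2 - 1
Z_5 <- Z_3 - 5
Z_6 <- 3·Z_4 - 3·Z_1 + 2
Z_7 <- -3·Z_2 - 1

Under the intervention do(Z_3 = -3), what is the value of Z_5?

do(Z_3=-3) replaces the equation Z_3 <- -3·Z_1 + 3·Z_2 - 1 with the constant Z_3 = -3.
Z_5 = Z_3 - 5  [with Z_3=-3]  = -8

-8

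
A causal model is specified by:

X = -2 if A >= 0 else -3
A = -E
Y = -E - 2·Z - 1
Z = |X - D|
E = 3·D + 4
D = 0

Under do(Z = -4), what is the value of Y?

3

The intervention breaks the incoming arrows to Z: Z = |X - D| no longer applies, and Z = -4.
E = 3·D + 4  [with D=0]  = 4
Y = -E - 2·Z - 1  [with E=4, Z=-4]  = 3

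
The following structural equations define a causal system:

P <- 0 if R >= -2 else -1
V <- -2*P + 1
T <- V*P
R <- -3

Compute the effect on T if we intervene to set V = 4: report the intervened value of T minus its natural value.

-1

The intervention breaks the incoming arrows to V: V <- -2*P + 1 no longer applies, and V = 4.
P = 0 if R >= -2 else -1  [with R=-3]  = -1
T = V*P  [with V=4, P=-1]  = -4
Without intervention: P = 0 if R >= -2 else -1  [with R=-3]  = -1; V = -2*P + 1  [with P=-1]  = 3; T = V*P  [with V=3, P=-1]  = -3.
Change = -4 − (-3) = -1.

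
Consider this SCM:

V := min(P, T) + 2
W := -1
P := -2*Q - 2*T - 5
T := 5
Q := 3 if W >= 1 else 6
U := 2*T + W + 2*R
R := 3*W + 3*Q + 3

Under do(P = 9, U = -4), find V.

Setting P = 9, U = -4 by intervention discards those variables' equations.
V = min(P, T) + 2  [with P=9, T=5]  = 7

7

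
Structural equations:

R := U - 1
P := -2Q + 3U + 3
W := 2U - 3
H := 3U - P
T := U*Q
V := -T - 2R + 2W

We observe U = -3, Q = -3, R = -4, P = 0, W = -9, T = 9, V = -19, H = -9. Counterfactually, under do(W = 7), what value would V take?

Under do(W=7), the mechanism W := 2U - 3 is discarded; W is fixed at 7.
R = U - 1  [with U=-3]  = -4
T = U*Q  [with U=-3, Q=-3]  = 9
V = -T - 2R + 2W  [with T=9, R=-4, W=7]  = 13

13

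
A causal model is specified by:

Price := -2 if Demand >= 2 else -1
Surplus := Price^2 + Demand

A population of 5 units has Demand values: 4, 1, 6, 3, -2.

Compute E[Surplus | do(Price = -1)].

Under do(Price=-1), Price's equation is replaced by Price=-1 for every unit. Per-unit Surplus: 5, 2, 7, 4, -1. Mean = 3.4.

3.4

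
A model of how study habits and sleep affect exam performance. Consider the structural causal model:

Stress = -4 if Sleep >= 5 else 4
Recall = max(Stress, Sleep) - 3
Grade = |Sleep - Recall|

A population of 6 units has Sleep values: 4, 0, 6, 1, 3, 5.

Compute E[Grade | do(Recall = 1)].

2.5

The intervention sets Recall=1 in all 6 units regardless of Sleep. Recomputing Grade per unit gives 3, 1, 5, 0, 2, 4; average 2.5.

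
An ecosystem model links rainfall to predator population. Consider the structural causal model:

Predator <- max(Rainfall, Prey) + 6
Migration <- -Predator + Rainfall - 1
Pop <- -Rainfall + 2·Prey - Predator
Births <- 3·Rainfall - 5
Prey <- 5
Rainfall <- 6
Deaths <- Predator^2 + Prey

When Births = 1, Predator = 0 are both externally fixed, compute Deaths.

The joint intervention fixes Births = 1, Predator = 0, removing each variable's own equation.
Deaths = Predator^2 + Prey  [with Predator=0, Prey=5]  = 5

5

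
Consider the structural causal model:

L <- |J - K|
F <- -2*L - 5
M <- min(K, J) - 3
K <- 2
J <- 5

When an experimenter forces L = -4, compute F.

Intervening sets L = -4 and removes its equation (L <- |J - K|).
F = -2*L - 5  [with L=-4]  = 3

3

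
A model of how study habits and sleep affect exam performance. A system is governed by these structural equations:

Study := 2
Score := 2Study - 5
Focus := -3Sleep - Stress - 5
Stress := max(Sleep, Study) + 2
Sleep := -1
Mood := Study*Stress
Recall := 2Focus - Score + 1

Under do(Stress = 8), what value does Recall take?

-18

The intervention breaks the incoming arrows to Stress: Stress := max(Sleep, Study) + 2 no longer applies, and Stress = 8.
Focus = -3Sleep - Stress - 5  [with Sleep=-1, Stress=8]  = -10
Score = 2Study - 5  [with Study=2]  = -1
Recall = 2Focus - Score + 1  [with Focus=-10, Score=-1]  = -18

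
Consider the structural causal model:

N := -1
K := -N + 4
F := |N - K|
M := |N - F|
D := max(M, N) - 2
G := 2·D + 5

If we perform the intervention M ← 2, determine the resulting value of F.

6

Under do(M=2), the mechanism M := |N - F| is discarded; M is fixed at 2.
Since F is not a descendant of the intervened variable, it is unaffected.
K = -N + 4  [with N=-1]  = 5
F = |N - K|  [with N=-1, K=5]  = 6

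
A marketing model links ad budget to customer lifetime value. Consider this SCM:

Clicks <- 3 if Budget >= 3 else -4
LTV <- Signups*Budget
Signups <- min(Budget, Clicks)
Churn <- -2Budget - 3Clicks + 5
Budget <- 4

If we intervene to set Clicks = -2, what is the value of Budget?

4

Under do(Clicks=-2), the mechanism Clicks <- 3 if Budget >= 3 else -4 is discarded; Clicks is fixed at -2.
Budget is not downstream of the intervention, so its value is determined by the original equations.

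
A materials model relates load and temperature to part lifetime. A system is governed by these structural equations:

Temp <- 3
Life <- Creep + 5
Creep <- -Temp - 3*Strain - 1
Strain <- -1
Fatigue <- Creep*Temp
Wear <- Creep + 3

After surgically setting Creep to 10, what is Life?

The intervention breaks the incoming arrows to Creep: Creep <- -Temp - 3*Strain - 1 no longer applies, and Creep = 10.
Life = Creep + 5  [with Creep=10]  = 15

15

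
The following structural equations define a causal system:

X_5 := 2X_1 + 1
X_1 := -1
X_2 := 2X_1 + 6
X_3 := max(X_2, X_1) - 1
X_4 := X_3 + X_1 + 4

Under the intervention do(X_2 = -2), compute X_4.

1

Under do(X_2=-2), the mechanism X_2 := 2X_1 + 6 is discarded; X_2 is fixed at -2.
X_3 = max(X_2, X_1) - 1  [with X_2=-2, X_1=-1]  = -2
X_4 = X_3 + X_1 + 4  [with X_3=-2, X_1=-1]  = 1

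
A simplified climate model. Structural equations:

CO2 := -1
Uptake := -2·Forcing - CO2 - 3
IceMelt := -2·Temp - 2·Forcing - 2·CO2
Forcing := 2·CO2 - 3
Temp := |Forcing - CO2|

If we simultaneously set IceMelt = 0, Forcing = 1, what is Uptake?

The joint intervention fixes IceMelt = 0, Forcing = 1, removing each variable's own equation.
Uptake = -2·Forcing - CO2 - 3  [with Forcing=1, CO2=-1]  = -4

-4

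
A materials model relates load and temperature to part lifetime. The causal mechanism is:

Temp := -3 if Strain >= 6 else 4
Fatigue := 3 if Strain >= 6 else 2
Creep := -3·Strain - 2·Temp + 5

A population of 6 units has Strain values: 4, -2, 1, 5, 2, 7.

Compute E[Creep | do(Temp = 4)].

-11.5

The intervention sets Temp=4 in all 6 units regardless of Strain. Recomputing Creep per unit gives -15, 3, -6, -18, -9, -24; average -11.5.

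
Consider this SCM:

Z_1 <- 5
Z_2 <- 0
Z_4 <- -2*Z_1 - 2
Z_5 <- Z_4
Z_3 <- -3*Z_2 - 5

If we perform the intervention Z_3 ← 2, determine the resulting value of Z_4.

-12

The intervention breaks the incoming arrows to Z_3: Z_3 <- -3*Z_2 - 5 no longer applies, and Z_3 = 2.
Z_4 is not downstream of the intervention, so its value is determined by the original equations.
Z_4 = -2*Z_1 - 2  [with Z_1=5]  = -12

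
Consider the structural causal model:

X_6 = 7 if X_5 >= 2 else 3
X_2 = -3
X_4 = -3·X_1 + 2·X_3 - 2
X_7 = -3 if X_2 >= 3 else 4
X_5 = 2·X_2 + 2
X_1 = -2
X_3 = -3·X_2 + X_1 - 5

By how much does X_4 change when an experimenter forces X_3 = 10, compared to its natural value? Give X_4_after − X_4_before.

The intervention breaks the incoming arrows to X_3: X_3 = -3·X_2 + X_1 - 5 no longer applies, and X_3 = 10.
X_4 = -3·X_1 + 2·X_3 - 2  [with X_1=-2, X_3=10]  = 24
Without intervention: X_3 = -3·X_2 + X_1 - 5  [with X_2=-3, X_1=-2]  = 2; X_4 = -3·X_1 + 2·X_3 - 2  [with X_1=-2, X_3=2]  = 8.
Change = 24 − 8 = 16.

16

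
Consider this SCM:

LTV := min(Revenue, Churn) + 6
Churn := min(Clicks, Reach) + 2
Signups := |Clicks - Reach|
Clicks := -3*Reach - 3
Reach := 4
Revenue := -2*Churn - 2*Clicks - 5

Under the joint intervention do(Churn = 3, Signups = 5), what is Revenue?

The joint intervention fixes Churn = 3, Signups = 5, removing each variable's own equation.
Clicks = -3*Reach - 3  [with Reach=4]  = -15
Revenue = -2*Churn - 2*Clicks - 5  [with Churn=3, Clicks=-15]  = 19

19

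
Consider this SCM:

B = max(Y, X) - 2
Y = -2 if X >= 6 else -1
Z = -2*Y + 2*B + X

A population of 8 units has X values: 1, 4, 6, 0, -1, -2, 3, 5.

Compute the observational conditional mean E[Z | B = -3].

Observing B=-3 restricts to units where B's equation naturally yields -3: X ∈ {-1, -2}. In that subpopulation Z = -5, -6, mean -5.5.

-5.5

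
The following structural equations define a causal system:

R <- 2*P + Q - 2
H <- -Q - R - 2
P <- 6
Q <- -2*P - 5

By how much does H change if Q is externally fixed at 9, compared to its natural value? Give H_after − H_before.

Under do(Q=9), the mechanism Q <- -2*P - 5 is discarded; Q is fixed at 9.
R = 2*P + Q - 2  [with P=6, Q=9]  = 19
H = -Q - R - 2  [with Q=9, R=19]  = -30
Without intervention: Q = -2*P - 5  [with P=6]  = -17; R = 2*P + Q - 2  [with P=6, Q=-17]  = -7; H = -Q - R - 2  [with Q=-17, R=-7]  = 22.
Change = -30 − 22 = -52.

-52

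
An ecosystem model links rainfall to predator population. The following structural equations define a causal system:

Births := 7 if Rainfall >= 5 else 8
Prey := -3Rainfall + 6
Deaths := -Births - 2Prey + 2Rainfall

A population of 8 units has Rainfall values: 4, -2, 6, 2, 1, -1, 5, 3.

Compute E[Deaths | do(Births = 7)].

do(Births=7) breaks Births's dependence on Rainfall. With Births=7 fixed, Deaths across the units is 13, -35, 29, -3, -11, -27, 21, 5, mean -1.

-1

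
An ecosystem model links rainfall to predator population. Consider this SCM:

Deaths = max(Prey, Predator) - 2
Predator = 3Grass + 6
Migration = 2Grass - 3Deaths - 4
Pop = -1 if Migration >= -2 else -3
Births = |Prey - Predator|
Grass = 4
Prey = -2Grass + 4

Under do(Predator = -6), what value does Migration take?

22

The intervention breaks the incoming arrows to Predator: Predator = 3Grass + 6 no longer applies, and Predator = -6.
Prey = -2Grass + 4  [with Grass=4]  = -4
Deaths = max(Prey, Predator) - 2  [with Prey=-4, Predator=-6]  = -6
Migration = 2Grass - 3Deaths - 4  [with Grass=4, Deaths=-6]  = 22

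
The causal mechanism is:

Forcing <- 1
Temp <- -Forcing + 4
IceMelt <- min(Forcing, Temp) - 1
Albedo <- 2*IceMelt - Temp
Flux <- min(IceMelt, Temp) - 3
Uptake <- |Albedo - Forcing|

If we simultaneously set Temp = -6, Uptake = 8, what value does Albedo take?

The joint intervention fixes Temp = -6, Uptake = 8, removing each variable's own equation.
IceMelt = min(Forcing, Temp) - 1  [with Forcing=1, Temp=-6]  = -7
Albedo = 2*IceMelt - Temp  [with IceMelt=-7, Temp=-6]  = -8

-8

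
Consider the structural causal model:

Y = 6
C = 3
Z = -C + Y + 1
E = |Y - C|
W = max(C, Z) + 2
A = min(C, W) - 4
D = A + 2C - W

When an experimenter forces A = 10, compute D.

Intervening sets A = 10 and removes its equation (A = min(C, W) - 4).
Z = -C + Y + 1  [with C=3, Y=6]  = 4
W = max(C, Z) + 2  [with C=3, Z=4]  = 6
D = A + 2C - W  [with A=10, C=3, W=6]  = 10

10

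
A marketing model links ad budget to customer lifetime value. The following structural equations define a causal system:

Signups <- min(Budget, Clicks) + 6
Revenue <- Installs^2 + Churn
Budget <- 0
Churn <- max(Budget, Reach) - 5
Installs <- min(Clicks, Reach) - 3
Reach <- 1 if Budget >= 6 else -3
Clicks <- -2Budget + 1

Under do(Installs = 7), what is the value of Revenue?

44

The intervention breaks the incoming arrows to Installs: Installs <- min(Clicks, Reach) - 3 no longer applies, and Installs = 7.
Reach = 1 if Budget >= 6 else -3  [with Budget=0]  = -3
Churn = max(Budget, Reach) - 5  [with Budget=0, Reach=-3]  = -5
Revenue = Installs^2 + Churn  [with Installs=7, Churn=-5]  = 44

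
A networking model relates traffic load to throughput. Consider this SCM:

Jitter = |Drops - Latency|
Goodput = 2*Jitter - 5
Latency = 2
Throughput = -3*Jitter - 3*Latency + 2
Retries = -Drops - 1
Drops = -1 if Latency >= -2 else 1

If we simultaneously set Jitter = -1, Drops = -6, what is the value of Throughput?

-1

The joint intervention fixes Jitter = -1, Drops = -6, removing each variable's own equation.
Throughput = -3*Jitter - 3*Latency + 2  [with Jitter=-1, Latency=2]  = -1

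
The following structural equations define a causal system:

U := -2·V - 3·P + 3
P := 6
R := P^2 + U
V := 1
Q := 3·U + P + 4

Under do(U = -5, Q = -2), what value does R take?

31

Setting U = -5, Q = -2 by intervention discards those variables' equations.
R = P^2 + U  [with P=6, U=-5]  = 31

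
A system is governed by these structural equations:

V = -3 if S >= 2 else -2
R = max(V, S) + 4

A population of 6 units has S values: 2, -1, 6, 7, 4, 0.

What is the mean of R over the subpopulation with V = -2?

Observing V=-2 restricts to units where V's equation naturally yields -2: S ∈ {-1, 0}. In that subpopulation R = 3, 4, mean 3.5.

3.5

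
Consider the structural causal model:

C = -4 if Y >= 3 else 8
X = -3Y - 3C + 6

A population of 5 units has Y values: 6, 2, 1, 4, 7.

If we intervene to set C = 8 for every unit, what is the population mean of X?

-30

The intervention sets C=8 in all 5 units regardless of Y. Recomputing X per unit gives -36, -24, -21, -30, -39; average -30.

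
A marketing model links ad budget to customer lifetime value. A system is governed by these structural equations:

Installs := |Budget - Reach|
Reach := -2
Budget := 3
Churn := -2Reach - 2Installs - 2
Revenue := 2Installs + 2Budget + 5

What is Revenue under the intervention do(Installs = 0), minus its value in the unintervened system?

do(Installs=0) replaces the equation Installs := |Budget - Reach| with the constant Installs = 0.
Revenue = 2Installs + 2Budget + 5  [with Installs=0, Budget=3]  = 11
Without intervention: Installs = |Budget - Reach|  [with Budget=3, Reach=-2]  = 5; Revenue = 2Installs + 2Budget + 5  [with Installs=5, Budget=3]  = 21.
Change = 11 − 21 = -10.

-10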